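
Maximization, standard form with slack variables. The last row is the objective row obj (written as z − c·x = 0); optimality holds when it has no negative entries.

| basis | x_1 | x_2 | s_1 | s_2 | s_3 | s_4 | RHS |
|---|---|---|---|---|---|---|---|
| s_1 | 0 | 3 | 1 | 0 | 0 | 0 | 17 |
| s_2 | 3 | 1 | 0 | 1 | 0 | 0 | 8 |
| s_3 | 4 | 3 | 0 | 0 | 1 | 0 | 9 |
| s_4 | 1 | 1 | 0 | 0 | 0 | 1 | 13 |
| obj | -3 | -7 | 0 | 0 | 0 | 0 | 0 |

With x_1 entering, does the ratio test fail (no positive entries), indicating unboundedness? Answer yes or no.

no

Column x_1 has positive entries in row(s) 2, 3, 4, so the ratio test bounds it — not unbounded.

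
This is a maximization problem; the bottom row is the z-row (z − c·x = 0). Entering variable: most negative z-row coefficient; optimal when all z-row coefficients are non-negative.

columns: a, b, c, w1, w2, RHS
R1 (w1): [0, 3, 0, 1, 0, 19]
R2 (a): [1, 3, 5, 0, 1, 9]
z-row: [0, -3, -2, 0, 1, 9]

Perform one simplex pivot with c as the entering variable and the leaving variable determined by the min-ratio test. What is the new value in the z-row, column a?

2/5

Ratio test on column c — row 1: entry 0 ≤ 0; row 2: 9/5 = 9/5. Minimum is 9/5 at row 2 (a leaves); pivot element 5.
Divide row 2 by 5; eliminate column c from the other rows.
z-row update in column a: 0 − (-2)·(1/5) = 2/5.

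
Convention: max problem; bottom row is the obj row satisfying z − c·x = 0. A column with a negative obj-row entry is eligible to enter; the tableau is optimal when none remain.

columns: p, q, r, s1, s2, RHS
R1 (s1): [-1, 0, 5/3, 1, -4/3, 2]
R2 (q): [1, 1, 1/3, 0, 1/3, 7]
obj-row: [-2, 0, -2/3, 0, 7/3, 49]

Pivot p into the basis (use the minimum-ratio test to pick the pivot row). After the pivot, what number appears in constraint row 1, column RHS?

Ratio test on column p — row 1: entry -1 ≤ 0; row 2: 7/1 = 7. Minimum is 7 at row 2 (q leaves); pivot element 1.
Divide row 2 by 1; eliminate column p from the other rows.
Row 1 update in column RHS: 2 − (-1)·7 = 9.

9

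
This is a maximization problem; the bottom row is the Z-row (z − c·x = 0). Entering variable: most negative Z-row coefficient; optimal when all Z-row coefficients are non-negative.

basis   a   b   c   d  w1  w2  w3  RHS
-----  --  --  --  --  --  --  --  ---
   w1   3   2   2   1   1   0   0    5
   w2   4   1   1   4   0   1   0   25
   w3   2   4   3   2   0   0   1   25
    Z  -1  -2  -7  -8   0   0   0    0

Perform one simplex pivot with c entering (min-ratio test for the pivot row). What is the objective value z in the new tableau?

35/2

Ratio test on column c — row 1: 5/2 = 5/2; row 2: 25/1 = 25; row 3: 25/3 = 25/3. Minimum is 5/2 at row 1 (w1 leaves); pivot element 2.
Pivot on row 1; the Z-row RHS becomes 0 − (-7)·(5/2) = 35/2.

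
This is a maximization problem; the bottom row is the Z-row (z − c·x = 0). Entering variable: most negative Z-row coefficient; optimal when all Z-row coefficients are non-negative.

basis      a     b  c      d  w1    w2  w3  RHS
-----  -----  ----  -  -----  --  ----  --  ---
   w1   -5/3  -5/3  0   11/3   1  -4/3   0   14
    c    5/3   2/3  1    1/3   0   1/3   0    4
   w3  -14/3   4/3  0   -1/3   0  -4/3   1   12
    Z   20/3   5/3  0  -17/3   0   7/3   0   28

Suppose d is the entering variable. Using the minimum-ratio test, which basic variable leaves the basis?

Column d entries and ratios — w1: 14/(11/3) = 42/11; c: 4/(1/3) = 12; w3: -1/3 ≤ 0, skip.
Smallest ratio is 42/11 in the row of w1, so w1 leaves.

w1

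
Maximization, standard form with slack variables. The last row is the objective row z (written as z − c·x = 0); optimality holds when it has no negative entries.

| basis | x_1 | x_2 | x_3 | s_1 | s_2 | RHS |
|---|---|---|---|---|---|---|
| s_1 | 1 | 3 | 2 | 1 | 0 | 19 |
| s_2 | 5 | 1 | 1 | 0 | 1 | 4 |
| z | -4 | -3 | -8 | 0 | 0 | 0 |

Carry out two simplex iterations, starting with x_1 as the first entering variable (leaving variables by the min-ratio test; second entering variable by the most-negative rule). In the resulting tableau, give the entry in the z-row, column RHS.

Ratio test on column x_1 — row 1: 19/1 = 19; row 2: 4/5 = 4/5. Minimum is 4/5 at row 2 (s_2 leaves); pivot element 5.
Divide row 2 by 5; eliminate column x_1 from the other rows.
Second iteration: most negative z-row entry is -36/5 in column x_3, so x_3 enters.
Ratio test on column x_3 — row 1: (91/5)/(9/5) = 91/9; row 2: (4/5)/(1/5) = 4. Minimum is 4 at row 2 (x_1 leaves); pivot element 1/5.
Divide row 2 by 1/5; eliminate column x_3 from the other rows.
After both pivots, the entry at the z-row, column RHS is 32.

32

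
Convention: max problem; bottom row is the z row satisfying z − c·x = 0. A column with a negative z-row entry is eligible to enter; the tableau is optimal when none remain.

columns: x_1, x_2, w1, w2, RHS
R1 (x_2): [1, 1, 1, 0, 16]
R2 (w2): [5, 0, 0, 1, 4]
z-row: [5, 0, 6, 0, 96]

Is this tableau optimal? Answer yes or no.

Every z-row coefficient is ≥ 0, so the tableau is optimal.

yes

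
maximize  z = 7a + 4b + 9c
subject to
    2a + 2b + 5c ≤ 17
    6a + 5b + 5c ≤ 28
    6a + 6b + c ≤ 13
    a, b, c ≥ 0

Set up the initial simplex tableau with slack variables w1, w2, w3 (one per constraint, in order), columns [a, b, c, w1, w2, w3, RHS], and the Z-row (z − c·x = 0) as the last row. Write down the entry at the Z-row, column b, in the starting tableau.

-4

The Z-row carries the negated objective coefficients: the b entry is -4.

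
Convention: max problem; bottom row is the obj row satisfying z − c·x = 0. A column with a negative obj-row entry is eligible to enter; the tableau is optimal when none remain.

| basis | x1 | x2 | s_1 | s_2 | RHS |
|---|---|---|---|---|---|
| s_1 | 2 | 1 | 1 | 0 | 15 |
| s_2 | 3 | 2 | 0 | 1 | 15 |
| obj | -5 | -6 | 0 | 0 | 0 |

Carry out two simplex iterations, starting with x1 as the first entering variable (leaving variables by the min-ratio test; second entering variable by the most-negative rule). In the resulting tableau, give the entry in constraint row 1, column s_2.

-1/2

Ratio test on column x1 — row 1: 15/2 = 15/2; row 2: 15/3 = 5. Minimum is 5 at row 2 (s_2 leaves); pivot element 3.
Divide row 2 by 3; eliminate column x1 from the other rows.
Second iteration: most negative obj-row entry is -8/3 in column x2, so x2 enters.
Ratio test on column x2 — row 1: entry -1/3 ≤ 0; row 2: 5/(2/3) = 15/2. Minimum is 15/2 at row 2 (x1 leaves); pivot element 2/3.
Divide row 2 by 2/3; eliminate column x2 from the other rows.
After both pivots, the entry at constraint row 1, column s_2 is -1/2.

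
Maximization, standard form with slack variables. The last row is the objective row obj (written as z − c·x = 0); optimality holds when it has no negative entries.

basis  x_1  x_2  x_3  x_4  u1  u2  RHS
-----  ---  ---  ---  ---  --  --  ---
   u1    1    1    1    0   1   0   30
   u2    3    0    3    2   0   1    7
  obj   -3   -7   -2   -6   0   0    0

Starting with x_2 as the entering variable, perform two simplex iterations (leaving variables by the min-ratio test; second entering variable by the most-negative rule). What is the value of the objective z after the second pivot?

231

Ratio test on column x_2 — row 1: 30/1 = 30; row 2: entry 0 ≤ 0. Minimum is 30 at row 1 (u1 leaves); pivot element 1.
Pivot on row 1; the obj-row RHS becomes 0 − (-7)·30 = 210.
Next entering variable (most negative obj-row entry -6): x_4.
Ratio test on column x_4 — row 1: entry 0 ≤ 0; row 2: 7/2 = 7/2. Minimum is 7/2 at row 2 (u2 leaves); pivot element 2.
After the second pivot the obj-row RHS is 210 − (-6)·(7/2) = 231.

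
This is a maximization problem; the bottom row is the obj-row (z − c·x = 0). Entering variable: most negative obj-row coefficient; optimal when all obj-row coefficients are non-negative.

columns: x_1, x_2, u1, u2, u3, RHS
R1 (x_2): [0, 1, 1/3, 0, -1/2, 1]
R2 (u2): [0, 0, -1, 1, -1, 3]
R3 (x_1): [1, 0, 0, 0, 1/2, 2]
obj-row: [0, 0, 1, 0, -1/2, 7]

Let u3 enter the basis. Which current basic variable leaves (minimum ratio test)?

Column u3 entries and ratios — x_2: -1/2 ≤ 0, skip; u2: -1 ≤ 0, skip; x_1: 2/(1/2) = 4.
Smallest ratio is 4 in the row of x_1, so x_1 leaves.

x_1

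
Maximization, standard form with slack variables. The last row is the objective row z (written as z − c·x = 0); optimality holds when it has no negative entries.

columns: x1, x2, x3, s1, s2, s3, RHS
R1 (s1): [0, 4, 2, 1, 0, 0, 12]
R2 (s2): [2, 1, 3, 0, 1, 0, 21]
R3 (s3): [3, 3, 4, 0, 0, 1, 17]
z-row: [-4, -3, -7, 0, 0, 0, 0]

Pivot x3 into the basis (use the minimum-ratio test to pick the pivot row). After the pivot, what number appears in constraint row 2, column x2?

Ratio test on column x3 — row 1: 12/2 = 6; row 2: 21/3 = 7; row 3: 17/4 = 17/4. Minimum is 17/4 at row 3 (s3 leaves); pivot element 4.
Divide row 3 by 4; eliminate column x3 from the other rows.
Row 2 update in column x2: 1 − 3·(3/4) = -5/4.

-5/4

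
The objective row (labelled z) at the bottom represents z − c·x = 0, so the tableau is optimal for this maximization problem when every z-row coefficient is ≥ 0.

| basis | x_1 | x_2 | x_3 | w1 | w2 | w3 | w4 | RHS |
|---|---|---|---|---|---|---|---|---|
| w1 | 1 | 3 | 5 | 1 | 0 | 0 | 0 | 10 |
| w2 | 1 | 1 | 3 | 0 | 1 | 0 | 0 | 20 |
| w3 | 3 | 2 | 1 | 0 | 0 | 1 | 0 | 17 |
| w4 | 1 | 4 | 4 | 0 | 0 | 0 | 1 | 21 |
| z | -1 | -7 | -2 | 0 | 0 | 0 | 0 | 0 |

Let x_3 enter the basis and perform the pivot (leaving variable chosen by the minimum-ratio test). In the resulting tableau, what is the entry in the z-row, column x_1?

Ratio test on column x_3 — row 1: 10/5 = 2; row 2: 20/3 = 20/3; row 3: 17/1 = 17; row 4: 21/4 = 21/4. Minimum is 2 at row 1 (w1 leaves); pivot element 5.
Divide row 1 by 5; eliminate column x_3 from the other rows.
z-row update in column x_1: -1 − (-2)·(1/5) = -3/5.

-3/5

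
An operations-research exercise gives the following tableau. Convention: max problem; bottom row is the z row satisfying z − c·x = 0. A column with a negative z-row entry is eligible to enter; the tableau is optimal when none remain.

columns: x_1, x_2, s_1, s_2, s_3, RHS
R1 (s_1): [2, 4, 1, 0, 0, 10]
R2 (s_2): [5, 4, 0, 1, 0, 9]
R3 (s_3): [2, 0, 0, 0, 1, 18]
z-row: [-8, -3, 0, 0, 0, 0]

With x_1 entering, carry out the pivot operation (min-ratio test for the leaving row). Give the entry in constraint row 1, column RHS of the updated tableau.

Ratio test on column x_1 — row 1: 10/2 = 5; row 2: 9/5 = 9/5; row 3: 18/2 = 9. Minimum is 9/5 at row 2 (s_2 leaves); pivot element 5.
Divide row 2 by 5; eliminate column x_1 from the other rows.
Row 1 update in column RHS: 10 − 2·(9/5) = 32/5.

32/5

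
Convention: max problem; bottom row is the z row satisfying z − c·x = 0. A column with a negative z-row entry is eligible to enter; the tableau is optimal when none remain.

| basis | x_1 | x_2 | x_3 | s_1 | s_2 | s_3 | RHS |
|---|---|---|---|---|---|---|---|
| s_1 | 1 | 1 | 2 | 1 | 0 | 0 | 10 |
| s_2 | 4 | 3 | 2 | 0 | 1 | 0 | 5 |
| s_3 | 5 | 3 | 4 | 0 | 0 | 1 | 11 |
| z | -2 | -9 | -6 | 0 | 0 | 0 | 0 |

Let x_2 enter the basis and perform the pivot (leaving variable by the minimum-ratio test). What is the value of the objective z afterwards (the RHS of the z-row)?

Ratio test on column x_2 — row 1: 10/1 = 10; row 2: 5/3 = 5/3; row 3: 11/3 = 11/3. Minimum is 5/3 at row 2 (s_2 leaves); pivot element 3.
Pivot on row 2; the z-row RHS becomes 0 − (-9)·(5/3) = 15.

15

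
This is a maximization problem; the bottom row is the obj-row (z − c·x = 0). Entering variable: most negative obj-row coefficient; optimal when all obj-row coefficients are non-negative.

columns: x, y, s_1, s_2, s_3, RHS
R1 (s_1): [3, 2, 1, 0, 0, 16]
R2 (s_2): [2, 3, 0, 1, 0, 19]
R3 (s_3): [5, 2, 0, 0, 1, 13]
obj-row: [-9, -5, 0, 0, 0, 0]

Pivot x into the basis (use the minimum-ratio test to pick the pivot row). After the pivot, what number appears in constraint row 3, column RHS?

13/5

Ratio test on column x — row 1: 16/3 = 16/3; row 2: 19/2 = 19/2; row 3: 13/5 = 13/5. Minimum is 13/5 at row 3 (s_3 leaves); pivot element 5.
Divide row 3 by 5; eliminate column x from the other rows.
In the new row 3, the RHS entry is the old entry divided by the pivot: 13/5 = 13/5.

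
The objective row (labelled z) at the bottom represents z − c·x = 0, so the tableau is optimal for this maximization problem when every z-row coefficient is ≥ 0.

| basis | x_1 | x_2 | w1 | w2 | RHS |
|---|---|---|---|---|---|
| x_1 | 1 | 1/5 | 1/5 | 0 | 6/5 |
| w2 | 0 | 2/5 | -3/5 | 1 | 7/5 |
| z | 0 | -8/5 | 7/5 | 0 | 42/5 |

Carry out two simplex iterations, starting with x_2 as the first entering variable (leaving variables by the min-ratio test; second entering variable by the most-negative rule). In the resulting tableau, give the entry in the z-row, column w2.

Ratio test on column x_2 — row 1: (6/5)/(1/5) = 6; row 2: (7/5)/(2/5) = 7/2. Minimum is 7/2 at row 2 (w2 leaves); pivot element 2/5.
Divide row 2 by 2/5; eliminate column x_2 from the other rows.
Second iteration: most negative z-row entry is -1 in column w1, so w1 enters.
Ratio test on column w1 — row 1: (1/2)/(1/2) = 1; row 2: entry -3/2 ≤ 0. Minimum is 1 at row 1 (x_1 leaves); pivot element 1/2.
Divide row 1 by 1/2; eliminate column w1 from the other rows.
After both pivots, the entry at the z-row, column w2 is 3.

3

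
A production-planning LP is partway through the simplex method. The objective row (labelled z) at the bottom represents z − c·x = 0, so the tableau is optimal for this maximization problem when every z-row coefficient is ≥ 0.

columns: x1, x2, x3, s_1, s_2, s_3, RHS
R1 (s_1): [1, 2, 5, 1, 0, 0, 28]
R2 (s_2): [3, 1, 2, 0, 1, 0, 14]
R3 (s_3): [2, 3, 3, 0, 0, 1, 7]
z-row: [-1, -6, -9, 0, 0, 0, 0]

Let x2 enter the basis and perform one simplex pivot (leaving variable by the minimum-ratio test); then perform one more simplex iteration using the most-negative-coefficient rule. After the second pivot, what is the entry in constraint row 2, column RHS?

28/3

Ratio test on column x2 — row 1: 28/2 = 14; row 2: 14/1 = 14; row 3: 7/3 = 7/3. Minimum is 7/3 at row 3 (s_3 leaves); pivot element 3.
Divide row 3 by 3; eliminate column x2 from the other rows.
Second iteration: most negative z-row entry is -3 in column x3, so x3 enters.
Ratio test on column x3 — row 1: (70/3)/3 = 70/9; row 2: (35/3)/1 = 35/3; row 3: (7/3)/1 = 7/3. Minimum is 7/3 at row 3 (x2 leaves); pivot element 1.
Divide row 3 by 1; eliminate column x3 from the other rows.
After both pivots, the entry at constraint row 2, column RHS is 28/3.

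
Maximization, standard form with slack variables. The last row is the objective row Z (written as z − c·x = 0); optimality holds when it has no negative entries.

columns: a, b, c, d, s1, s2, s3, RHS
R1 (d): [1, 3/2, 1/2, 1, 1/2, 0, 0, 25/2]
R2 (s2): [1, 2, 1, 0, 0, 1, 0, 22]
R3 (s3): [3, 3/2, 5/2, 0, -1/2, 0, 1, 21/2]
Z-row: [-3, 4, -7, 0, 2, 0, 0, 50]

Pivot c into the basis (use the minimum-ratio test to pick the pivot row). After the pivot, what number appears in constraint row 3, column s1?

Ratio test on column c — row 1: (25/2)/(1/2) = 25; row 2: 22/1 = 22; row 3: (21/2)/(5/2) = 21/5. Minimum is 21/5 at row 3 (s3 leaves); pivot element 5/2.
Divide row 3 by 5/2; eliminate column c from the other rows.
In the new row 3, the s1 entry is the old entry divided by the pivot: (-1/2)/(5/2) = -1/5.

-1/5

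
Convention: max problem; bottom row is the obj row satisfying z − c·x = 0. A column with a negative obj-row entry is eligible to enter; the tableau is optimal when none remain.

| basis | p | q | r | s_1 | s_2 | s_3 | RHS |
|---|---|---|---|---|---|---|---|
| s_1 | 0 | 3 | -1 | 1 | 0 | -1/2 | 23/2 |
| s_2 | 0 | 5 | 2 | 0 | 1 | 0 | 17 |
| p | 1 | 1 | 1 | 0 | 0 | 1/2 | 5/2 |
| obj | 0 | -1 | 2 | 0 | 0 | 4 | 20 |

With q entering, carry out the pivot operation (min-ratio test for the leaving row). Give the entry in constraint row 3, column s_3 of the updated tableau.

Ratio test on column q — row 1: (23/2)/3 = 23/6; row 2: 17/5 = 17/5; row 3: (5/2)/1 = 5/2. Minimum is 5/2 at row 3 (p leaves); pivot element 1.
Divide row 3 by 1; eliminate column q from the other rows.
In the new row 3, the s_3 entry is the old entry divided by the pivot: (1/2)/1 = 1/2.

1/2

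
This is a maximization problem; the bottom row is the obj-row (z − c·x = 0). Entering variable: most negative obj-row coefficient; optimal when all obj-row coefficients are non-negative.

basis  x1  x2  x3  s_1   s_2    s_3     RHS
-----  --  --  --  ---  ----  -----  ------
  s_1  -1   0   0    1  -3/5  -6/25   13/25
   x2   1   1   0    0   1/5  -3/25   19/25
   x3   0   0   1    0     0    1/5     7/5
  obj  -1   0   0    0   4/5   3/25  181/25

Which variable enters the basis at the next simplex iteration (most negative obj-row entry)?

Negative obj-row entries: x1: -1.
The most negative is -1 in column x1, so x1 enters.

x1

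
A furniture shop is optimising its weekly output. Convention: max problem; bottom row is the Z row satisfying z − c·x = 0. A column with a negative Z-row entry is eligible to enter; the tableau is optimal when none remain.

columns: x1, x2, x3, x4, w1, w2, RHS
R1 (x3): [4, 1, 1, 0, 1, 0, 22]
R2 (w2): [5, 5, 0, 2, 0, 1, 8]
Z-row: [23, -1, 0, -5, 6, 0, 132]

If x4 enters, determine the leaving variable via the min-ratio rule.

Column x4 entries and ratios — x3: 0 ≤ 0, skip; w2: 8/2 = 4.
Smallest ratio is 4 in the row of w2, so w2 leaves.

w2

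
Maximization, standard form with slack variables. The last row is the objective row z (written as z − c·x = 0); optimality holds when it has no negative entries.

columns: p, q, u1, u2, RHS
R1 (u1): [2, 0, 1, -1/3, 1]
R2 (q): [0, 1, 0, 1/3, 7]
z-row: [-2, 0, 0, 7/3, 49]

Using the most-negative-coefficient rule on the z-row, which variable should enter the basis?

p

Negative z-row entries: p: -2.
The most negative is -2 in column p, so p enters.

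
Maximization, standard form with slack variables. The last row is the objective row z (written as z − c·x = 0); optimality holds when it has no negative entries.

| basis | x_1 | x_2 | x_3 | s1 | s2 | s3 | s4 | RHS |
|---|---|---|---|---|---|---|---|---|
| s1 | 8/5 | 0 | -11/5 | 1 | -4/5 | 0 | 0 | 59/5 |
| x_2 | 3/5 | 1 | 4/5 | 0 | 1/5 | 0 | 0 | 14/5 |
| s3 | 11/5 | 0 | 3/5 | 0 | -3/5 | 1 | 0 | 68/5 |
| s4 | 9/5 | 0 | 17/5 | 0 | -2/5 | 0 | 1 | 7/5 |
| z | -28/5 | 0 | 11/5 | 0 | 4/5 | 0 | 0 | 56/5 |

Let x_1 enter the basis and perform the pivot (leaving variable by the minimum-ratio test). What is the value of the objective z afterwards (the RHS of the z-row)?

Ratio test on column x_1 — row 1: (59/5)/(8/5) = 59/8; row 2: (14/5)/(3/5) = 14/3; row 3: (68/5)/(11/5) = 68/11; row 4: (7/5)/(9/5) = 7/9. Minimum is 7/9 at row 4 (s4 leaves); pivot element 9/5.
Pivot on row 4; the z-row RHS becomes 56/5 − (-28/5)·(7/9) = 140/9.

140/9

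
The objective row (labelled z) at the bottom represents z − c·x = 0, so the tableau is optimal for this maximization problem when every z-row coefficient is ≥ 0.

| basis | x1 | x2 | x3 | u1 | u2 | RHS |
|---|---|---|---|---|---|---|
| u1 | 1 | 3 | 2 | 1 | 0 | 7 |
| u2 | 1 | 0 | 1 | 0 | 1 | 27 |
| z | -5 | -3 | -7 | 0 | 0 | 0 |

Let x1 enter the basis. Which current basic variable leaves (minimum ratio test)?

Column x1 entries and ratios — u1: 7/1 = 7; u2: 27/1 = 27.
Smallest ratio is 7 in the row of u1, so u1 leaves.

u1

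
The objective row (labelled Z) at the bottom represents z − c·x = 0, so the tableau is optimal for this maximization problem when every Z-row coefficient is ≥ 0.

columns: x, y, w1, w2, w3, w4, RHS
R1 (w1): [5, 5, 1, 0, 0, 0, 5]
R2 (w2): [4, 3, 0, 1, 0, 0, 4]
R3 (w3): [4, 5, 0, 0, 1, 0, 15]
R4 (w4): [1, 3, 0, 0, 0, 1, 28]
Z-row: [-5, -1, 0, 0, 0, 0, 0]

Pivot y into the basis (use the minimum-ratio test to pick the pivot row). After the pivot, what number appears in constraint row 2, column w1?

-3/5

Ratio test on column y — row 1: 5/5 = 1; row 2: 4/3 = 4/3; row 3: 15/5 = 3; row 4: 28/3 = 28/3. Minimum is 1 at row 1 (w1 leaves); pivot element 5.
Divide row 1 by 5; eliminate column y from the other rows.
Row 2 update in column w1: 0 − 3·(1/5) = -3/5.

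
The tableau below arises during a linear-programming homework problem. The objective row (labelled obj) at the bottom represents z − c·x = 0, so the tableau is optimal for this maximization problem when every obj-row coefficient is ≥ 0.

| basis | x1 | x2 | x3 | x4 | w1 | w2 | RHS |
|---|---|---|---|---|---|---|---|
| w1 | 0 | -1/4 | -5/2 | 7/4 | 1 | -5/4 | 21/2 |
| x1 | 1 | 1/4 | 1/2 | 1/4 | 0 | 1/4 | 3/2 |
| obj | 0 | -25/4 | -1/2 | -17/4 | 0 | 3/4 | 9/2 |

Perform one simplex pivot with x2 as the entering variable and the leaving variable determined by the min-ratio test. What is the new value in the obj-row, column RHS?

42

Ratio test on column x2 — row 1: entry -1/4 ≤ 0; row 2: (3/2)/(1/4) = 6. Minimum is 6 at row 2 (x1 leaves); pivot element 1/4.
Divide row 2 by 1/4; eliminate column x2 from the other rows.
obj-row update in column RHS: 9/2 − (-25/4)·6 = 42.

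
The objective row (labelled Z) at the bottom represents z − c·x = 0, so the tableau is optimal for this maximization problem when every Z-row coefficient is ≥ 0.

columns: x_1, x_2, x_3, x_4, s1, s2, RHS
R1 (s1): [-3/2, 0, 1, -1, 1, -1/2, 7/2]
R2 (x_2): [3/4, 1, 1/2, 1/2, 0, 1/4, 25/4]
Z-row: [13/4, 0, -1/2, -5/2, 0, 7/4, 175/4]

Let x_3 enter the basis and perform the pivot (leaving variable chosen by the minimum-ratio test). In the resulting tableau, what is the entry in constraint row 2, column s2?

Ratio test on column x_3 — row 1: (7/2)/1 = 7/2; row 2: (25/4)/(1/2) = 25/2. Minimum is 7/2 at row 1 (s1 leaves); pivot element 1.
Divide row 1 by 1; eliminate column x_3 from the other rows.
Row 2 update in column s2: 1/4 − (1/2)·(-1/2) = 1/2.

1/2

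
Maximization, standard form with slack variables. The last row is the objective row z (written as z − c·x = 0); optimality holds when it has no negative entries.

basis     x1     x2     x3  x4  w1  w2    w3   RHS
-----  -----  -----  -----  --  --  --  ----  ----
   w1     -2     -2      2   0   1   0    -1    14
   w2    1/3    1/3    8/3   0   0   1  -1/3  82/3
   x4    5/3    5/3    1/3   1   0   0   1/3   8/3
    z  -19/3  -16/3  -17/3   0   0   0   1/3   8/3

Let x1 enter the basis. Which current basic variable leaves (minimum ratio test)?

Column x1 entries and ratios — w1: -2 ≤ 0, skip; w2: (82/3)/(1/3) = 82; x4: (8/3)/(5/3) = 8/5.
Smallest ratio is 8/5 in the row of x4, so x4 leaves.

x4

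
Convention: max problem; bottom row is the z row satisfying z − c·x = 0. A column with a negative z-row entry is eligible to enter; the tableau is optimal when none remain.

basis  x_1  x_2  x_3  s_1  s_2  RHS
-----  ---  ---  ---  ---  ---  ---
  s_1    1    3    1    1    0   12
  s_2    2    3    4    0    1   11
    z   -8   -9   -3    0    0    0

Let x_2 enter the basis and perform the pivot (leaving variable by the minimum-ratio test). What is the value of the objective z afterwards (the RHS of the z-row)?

Ratio test on column x_2 — row 1: 12/3 = 4; row 2: 11/3 = 11/3. Minimum is 11/3 at row 2 (s_2 leaves); pivot element 3.
Pivot on row 2; the z-row RHS becomes 0 − (-9)·(11/3) = 33.

33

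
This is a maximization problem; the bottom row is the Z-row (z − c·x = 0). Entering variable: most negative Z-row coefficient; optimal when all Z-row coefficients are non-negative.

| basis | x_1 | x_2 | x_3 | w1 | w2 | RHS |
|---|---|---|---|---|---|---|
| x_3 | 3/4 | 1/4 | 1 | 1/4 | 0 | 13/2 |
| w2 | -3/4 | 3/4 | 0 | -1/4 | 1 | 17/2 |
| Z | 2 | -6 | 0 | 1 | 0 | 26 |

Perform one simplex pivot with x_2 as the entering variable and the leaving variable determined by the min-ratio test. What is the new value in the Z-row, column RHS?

Ratio test on column x_2 — row 1: (13/2)/(1/4) = 26; row 2: (17/2)/(3/4) = 34/3. Minimum is 34/3 at row 2 (w2 leaves); pivot element 3/4.
Divide row 2 by 3/4; eliminate column x_2 from the other rows.
Z-row update in column RHS: 26 − (-6)·(34/3) = 94.

94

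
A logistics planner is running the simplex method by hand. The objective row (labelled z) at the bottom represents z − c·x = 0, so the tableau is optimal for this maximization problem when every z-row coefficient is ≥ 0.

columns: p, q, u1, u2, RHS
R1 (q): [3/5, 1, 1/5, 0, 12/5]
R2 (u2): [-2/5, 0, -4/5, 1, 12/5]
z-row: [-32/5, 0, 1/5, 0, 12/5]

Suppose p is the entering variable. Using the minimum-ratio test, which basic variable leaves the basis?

Column p entries and ratios — q: (12/5)/(3/5) = 4; u2: -2/5 ≤ 0, skip.
Smallest ratio is 4 in the row of q, so q leaves.

q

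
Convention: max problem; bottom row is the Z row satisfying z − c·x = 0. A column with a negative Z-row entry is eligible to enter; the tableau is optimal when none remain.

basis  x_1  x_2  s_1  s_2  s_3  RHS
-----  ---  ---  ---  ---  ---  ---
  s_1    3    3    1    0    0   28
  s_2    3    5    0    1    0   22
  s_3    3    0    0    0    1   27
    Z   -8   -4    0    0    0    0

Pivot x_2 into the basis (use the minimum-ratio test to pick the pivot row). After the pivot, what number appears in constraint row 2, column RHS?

22/5

Ratio test on column x_2 — row 1: 28/3 = 28/3; row 2: 22/5 = 22/5; row 3: entry 0 ≤ 0. Minimum is 22/5 at row 2 (s_2 leaves); pivot element 5.
Divide row 2 by 5; eliminate column x_2 from the other rows.
In the new row 2, the RHS entry is the old entry divided by the pivot: 22/5 = 22/5.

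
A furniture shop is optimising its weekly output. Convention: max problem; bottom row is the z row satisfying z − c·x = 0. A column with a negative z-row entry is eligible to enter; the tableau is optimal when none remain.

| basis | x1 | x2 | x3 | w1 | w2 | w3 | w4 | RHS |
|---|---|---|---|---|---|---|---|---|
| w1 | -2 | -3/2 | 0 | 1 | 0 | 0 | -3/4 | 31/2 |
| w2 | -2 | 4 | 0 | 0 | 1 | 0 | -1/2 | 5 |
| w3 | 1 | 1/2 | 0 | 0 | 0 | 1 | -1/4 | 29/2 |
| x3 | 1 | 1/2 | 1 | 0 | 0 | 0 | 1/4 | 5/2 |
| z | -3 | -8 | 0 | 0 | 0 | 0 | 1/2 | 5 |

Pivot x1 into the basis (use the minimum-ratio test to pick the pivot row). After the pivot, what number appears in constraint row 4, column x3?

Ratio test on column x1 — row 1: entry -2 ≤ 0; row 2: entry -2 ≤ 0; row 3: (29/2)/1 = 29/2; row 4: (5/2)/1 = 5/2. Minimum is 5/2 at row 4 (x3 leaves); pivot element 1.
Divide row 4 by 1; eliminate column x1 from the other rows.
In the new row 4, the x3 entry is the old entry divided by the pivot: 1/1 = 1.

1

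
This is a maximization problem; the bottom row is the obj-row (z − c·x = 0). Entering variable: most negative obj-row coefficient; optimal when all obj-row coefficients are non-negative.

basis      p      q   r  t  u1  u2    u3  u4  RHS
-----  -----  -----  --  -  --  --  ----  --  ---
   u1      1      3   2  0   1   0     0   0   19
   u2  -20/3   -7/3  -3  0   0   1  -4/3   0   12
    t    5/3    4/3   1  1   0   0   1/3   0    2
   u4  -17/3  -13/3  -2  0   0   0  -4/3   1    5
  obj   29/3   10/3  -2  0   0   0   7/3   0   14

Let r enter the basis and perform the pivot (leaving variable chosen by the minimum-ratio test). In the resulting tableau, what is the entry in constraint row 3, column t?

Ratio test on column r — row 1: 19/2 = 19/2; row 2: entry -3 ≤ 0; row 3: 2/1 = 2; row 4: entry -2 ≤ 0. Minimum is 2 at row 3 (t leaves); pivot element 1.
Divide row 3 by 1; eliminate column r from the other rows.
In the new row 3, the t entry is the old entry divided by the pivot: 1/1 = 1.

1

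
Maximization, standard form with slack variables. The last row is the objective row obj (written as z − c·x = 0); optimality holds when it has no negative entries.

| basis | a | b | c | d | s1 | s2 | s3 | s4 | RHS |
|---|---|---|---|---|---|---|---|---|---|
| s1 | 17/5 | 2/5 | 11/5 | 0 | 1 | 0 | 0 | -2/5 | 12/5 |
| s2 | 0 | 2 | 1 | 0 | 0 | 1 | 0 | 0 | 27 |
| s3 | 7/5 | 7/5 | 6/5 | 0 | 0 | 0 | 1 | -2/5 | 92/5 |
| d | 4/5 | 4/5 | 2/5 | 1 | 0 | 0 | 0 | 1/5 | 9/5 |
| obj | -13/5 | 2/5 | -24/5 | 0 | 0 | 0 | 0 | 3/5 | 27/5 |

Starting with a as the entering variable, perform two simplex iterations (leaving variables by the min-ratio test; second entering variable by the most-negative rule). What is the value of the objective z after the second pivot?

117/11

Ratio test on column a — row 1: (12/5)/(17/5) = 12/17; row 2: entry 0 ≤ 0; row 3: (92/5)/(7/5) = 92/7; row 4: (9/5)/(4/5) = 9/4. Minimum is 12/17 at row 1 (s1 leaves); pivot element 17/5.
Pivot on row 1; the obj-row RHS becomes 27/5 − (-13/5)·(12/17) = 123/17.
Next entering variable (most negative obj-row entry -53/17): c.
Ratio test on column c — row 1: (12/17)/(11/17) = 12/11; row 2: 27/1 = 27; row 3: (296/17)/(5/17) = 296/5; row 4: entry -2/17 ≤ 0. Minimum is 12/11 at row 1 (a leaves); pivot element 11/17.
After the second pivot the obj-row RHS is 123/17 − (-53/17)·(12/11) = 117/11.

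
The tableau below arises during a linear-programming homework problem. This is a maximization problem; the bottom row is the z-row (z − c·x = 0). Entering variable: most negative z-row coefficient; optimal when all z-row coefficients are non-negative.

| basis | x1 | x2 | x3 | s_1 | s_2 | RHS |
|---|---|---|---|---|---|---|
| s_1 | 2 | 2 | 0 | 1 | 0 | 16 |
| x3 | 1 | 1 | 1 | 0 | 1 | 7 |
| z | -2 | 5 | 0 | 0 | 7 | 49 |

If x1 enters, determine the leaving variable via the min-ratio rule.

Column x1 entries and ratios — s_1: 16/2 = 8; x3: 7/1 = 7.
Smallest ratio is 7 in the row of x3, so x3 leaves.

x3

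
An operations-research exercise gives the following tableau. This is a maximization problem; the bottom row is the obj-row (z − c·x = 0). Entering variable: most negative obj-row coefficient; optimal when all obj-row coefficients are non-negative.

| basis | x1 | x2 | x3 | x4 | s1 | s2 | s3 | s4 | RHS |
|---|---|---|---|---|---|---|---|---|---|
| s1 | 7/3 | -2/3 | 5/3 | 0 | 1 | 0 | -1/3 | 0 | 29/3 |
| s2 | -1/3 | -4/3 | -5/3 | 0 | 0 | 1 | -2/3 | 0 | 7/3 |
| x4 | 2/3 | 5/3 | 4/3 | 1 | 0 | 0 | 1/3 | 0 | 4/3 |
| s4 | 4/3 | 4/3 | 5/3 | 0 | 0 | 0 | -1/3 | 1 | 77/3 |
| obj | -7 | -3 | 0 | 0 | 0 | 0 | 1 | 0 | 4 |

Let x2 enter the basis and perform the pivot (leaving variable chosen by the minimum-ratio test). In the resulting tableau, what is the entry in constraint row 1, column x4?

2/5

Ratio test on column x2 — row 1: entry -2/3 ≤ 0; row 2: entry -4/3 ≤ 0; row 3: (4/3)/(5/3) = 4/5; row 4: (77/3)/(4/3) = 77/4. Minimum is 4/5 at row 3 (x4 leaves); pivot element 5/3.
Divide row 3 by 5/3; eliminate column x2 from the other rows.
Row 1 update in column x4: 0 − (-2/3)·(3/5) = 2/5.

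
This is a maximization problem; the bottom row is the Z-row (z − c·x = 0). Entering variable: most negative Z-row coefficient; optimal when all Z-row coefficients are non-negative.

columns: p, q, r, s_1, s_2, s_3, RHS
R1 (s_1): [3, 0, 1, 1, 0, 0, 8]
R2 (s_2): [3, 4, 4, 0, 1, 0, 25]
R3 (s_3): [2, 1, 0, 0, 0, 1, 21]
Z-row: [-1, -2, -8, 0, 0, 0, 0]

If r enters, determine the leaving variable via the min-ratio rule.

Column r entries and ratios — s_1: 8/1 = 8; s_2: 25/4 = 25/4; s_3: 0 ≤ 0, skip.
Smallest ratio is 25/4 in the row of s_2, so s_2 leaves.

s_2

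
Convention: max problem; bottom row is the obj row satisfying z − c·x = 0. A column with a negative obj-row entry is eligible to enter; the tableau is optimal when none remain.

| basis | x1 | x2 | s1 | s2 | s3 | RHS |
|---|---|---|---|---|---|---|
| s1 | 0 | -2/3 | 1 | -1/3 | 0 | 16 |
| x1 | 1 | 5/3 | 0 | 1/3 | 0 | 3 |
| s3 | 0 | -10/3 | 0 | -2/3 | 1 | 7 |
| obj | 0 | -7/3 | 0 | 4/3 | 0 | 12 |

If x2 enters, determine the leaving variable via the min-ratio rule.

Column x2 entries and ratios — s1: -2/3 ≤ 0, skip; x1: 3/(5/3) = 9/5; s3: -10/3 ≤ 0, skip.
Smallest ratio is 9/5 in the row of x1, so x1 leaves.

x1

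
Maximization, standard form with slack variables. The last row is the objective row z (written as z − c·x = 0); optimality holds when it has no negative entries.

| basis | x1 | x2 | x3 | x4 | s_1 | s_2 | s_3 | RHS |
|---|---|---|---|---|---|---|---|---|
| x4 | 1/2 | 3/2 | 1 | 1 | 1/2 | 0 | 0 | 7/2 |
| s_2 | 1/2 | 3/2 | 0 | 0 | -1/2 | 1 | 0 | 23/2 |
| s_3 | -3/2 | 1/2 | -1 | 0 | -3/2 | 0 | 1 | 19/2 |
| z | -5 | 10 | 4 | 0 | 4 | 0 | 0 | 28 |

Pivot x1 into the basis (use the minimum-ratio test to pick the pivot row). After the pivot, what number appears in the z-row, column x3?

14

Ratio test on column x1 — row 1: (7/2)/(1/2) = 7; row 2: (23/2)/(1/2) = 23; row 3: entry -3/2 ≤ 0. Minimum is 7 at row 1 (x4 leaves); pivot element 1/2.
Divide row 1 by 1/2; eliminate column x1 from the other rows.
z-row update in column x3: 4 − (-5)·2 = 14.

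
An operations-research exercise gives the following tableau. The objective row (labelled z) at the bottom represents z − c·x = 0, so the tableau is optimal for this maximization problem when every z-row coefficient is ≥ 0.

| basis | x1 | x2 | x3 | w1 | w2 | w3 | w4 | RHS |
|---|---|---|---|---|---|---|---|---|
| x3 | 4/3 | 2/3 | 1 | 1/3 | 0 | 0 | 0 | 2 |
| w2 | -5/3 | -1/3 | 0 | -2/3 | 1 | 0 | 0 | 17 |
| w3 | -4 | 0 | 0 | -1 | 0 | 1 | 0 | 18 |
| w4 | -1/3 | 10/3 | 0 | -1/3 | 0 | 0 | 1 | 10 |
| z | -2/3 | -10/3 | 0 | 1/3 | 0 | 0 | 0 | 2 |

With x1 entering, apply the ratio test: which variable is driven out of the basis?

x3

Column x1 entries and ratios — x3: 2/(4/3) = 3/2; w2: -5/3 ≤ 0, skip; w3: -4 ≤ 0, skip; w4: -1/3 ≤ 0, skip.
Smallest ratio is 3/2 in the row of x3, so x3 leaves.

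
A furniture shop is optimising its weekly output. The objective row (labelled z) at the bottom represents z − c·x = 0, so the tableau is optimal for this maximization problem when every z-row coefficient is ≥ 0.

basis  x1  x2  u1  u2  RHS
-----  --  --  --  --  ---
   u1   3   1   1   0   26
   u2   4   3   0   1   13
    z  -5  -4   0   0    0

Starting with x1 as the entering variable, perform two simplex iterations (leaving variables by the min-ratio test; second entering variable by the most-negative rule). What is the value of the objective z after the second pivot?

52/3

Ratio test on column x1 — row 1: 26/3 = 26/3; row 2: 13/4 = 13/4. Minimum is 13/4 at row 2 (u2 leaves); pivot element 4.
Pivot on row 2; the z-row RHS becomes 0 − (-5)·(13/4) = 65/4.
Next entering variable (most negative z-row entry -1/4): x2.
Ratio test on column x2 — row 1: entry -5/4 ≤ 0; row 2: (13/4)/(3/4) = 13/3. Minimum is 13/3 at row 2 (x1 leaves); pivot element 3/4.
After the second pivot the z-row RHS is 65/4 − (-1/4)·(13/3) = 52/3.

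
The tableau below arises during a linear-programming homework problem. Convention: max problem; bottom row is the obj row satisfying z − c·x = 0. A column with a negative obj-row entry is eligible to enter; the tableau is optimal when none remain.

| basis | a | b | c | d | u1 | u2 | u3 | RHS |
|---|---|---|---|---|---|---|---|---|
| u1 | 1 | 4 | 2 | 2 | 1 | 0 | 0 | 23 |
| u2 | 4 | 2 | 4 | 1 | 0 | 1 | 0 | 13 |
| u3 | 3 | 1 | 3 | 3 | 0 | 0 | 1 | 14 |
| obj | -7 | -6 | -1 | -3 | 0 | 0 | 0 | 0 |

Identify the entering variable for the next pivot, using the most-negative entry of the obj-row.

Negative obj-row entries: a: -7, b: -6, c: -1, d: -3.
The most negative is -7 in column a, so a enters.

a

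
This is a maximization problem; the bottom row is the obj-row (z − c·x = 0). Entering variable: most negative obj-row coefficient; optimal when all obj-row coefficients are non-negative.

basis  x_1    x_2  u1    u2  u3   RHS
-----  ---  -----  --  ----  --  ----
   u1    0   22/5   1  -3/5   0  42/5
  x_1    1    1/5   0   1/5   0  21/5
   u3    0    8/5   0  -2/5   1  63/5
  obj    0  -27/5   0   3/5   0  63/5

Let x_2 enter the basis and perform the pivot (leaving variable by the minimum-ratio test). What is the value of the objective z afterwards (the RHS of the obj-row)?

252/11

Ratio test on column x_2 — row 1: (42/5)/(22/5) = 21/11; row 2: (21/5)/(1/5) = 21; row 3: (63/5)/(8/5) = 63/8. Minimum is 21/11 at row 1 (u1 leaves); pivot element 22/5.
Pivot on row 1; the obj-row RHS becomes 63/5 − (-27/5)·(21/11) = 252/11.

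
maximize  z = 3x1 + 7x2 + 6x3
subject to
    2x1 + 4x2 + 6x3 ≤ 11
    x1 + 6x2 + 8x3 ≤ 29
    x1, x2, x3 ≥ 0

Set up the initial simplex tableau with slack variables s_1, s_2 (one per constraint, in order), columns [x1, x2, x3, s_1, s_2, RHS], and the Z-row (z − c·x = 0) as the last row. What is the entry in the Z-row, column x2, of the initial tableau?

The Z-row carries the negated objective coefficients: the x2 entry is -7.

-7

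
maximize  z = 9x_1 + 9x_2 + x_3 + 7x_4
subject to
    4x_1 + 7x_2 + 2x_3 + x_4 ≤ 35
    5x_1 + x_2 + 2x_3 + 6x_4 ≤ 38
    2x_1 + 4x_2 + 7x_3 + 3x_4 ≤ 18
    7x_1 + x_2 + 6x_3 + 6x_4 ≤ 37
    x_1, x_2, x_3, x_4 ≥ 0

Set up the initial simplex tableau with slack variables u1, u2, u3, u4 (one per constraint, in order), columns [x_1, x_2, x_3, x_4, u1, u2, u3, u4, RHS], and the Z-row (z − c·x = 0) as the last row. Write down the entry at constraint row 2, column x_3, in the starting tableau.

2

Constraint 2 has coefficient 2 on x_3.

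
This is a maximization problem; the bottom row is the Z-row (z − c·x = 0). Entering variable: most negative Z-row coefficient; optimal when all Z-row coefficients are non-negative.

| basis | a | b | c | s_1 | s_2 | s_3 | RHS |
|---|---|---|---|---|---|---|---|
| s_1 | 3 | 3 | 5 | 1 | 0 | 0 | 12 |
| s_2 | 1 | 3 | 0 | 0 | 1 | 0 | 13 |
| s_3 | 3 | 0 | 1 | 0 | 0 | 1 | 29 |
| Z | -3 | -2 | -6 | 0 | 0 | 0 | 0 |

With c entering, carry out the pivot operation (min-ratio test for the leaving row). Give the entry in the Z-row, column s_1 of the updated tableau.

Ratio test on column c — row 1: 12/5 = 12/5; row 2: entry 0 ≤ 0; row 3: 29/1 = 29. Minimum is 12/5 at row 1 (s_1 leaves); pivot element 5.
Divide row 1 by 5; eliminate column c from the other rows.
Z-row update in column s_1: 0 − (-6)·(1/5) = 6/5.

6/5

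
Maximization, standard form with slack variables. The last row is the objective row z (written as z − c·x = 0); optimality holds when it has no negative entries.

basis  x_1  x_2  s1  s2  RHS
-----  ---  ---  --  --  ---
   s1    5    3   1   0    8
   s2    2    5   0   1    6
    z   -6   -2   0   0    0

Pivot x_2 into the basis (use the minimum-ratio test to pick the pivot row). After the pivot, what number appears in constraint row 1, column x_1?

Ratio test on column x_2 — row 1: 8/3 = 8/3; row 2: 6/5 = 6/5. Minimum is 6/5 at row 2 (s2 leaves); pivot element 5.
Divide row 2 by 5; eliminate column x_2 from the other rows.
Row 1 update in column x_1: 5 − 3·(2/5) = 19/5.

19/5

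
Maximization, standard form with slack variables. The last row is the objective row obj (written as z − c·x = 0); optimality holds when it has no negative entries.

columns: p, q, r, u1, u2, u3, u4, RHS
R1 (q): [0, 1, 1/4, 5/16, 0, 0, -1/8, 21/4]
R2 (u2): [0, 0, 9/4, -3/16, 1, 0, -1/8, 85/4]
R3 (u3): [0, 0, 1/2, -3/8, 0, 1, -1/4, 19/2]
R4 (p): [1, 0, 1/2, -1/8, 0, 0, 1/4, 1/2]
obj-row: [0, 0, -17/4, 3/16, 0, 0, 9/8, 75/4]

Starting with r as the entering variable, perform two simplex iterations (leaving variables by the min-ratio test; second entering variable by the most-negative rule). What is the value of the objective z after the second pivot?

Ratio test on column r — row 1: (21/4)/(1/4) = 21; row 2: (85/4)/(9/4) = 85/9; row 3: (19/2)/(1/2) = 19; row 4: (1/2)/(1/2) = 1. Minimum is 1 at row 4 (p leaves); pivot element 1/2.
Pivot on row 4; the obj-row RHS becomes 75/4 − (-17/4)·1 = 23.
Next entering variable (most negative obj-row entry -7/8): u1.
Ratio test on column u1 — row 1: 5/(3/8) = 40/3; row 2: 19/(3/8) = 152/3; row 3: entry -1/4 ≤ 0; row 4: entry -1/4 ≤ 0. Minimum is 40/3 at row 1 (q leaves); pivot element 3/8.
After the second pivot the obj-row RHS is 23 − (-7/8)·(40/3) = 104/3.

104/3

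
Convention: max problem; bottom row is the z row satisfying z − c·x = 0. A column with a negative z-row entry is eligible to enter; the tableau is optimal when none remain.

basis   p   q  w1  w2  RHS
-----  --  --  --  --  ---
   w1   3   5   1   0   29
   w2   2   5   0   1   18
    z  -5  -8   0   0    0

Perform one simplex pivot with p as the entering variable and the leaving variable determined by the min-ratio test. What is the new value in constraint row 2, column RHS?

9

Ratio test on column p — row 1: 29/3 = 29/3; row 2: 18/2 = 9. Minimum is 9 at row 2 (w2 leaves); pivot element 2.
Divide row 2 by 2; eliminate column p from the other rows.
In the new row 2, the RHS entry is the old entry divided by the pivot: 18/2 = 9.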